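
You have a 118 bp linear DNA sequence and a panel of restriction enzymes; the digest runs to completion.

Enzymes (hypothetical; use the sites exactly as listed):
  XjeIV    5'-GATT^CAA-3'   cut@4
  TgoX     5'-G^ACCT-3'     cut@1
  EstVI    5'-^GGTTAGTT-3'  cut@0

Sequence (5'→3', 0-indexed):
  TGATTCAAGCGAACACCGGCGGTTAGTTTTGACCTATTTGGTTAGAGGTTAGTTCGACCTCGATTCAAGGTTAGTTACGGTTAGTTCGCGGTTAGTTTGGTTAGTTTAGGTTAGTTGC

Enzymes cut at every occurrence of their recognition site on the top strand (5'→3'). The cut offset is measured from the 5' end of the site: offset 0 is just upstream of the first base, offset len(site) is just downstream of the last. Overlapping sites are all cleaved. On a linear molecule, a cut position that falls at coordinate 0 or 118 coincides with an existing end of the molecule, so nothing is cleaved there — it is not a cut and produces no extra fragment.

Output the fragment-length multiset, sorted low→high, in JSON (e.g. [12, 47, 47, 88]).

[3,5,9,9,10,10,10,10,11,11,15,15]

Site scan:
  XjeIV GATTCAA/4: at [1, 61] ⇒ [5, 65]
  TgoX GACCT/1: at [30, 55] ⇒ [31, 56]
  EstVI GGTTAGTT/0: at [20, 46, 68, 78, 89, 98, 108] ⇒ [20, 46, 68, 78, 89, 98, 108]

Pooled cuts: [5, 20, 31, 46, 56, 65, 68, 78, 89, 98, 108]

Fragments:
  [0,5): 5 bp
  [5,20): 15 bp
  [20,31): 11 bp
  [31,46): 15 bp
  [46,56): 10 bp
  [56,65): 9 bp
  [65,68): 3 bp
  [68,78): 10 bp
  [78,89): 11 bp
  [89,98): 9 bp
  [98,108): 10 bp
  [108,118): 10 bp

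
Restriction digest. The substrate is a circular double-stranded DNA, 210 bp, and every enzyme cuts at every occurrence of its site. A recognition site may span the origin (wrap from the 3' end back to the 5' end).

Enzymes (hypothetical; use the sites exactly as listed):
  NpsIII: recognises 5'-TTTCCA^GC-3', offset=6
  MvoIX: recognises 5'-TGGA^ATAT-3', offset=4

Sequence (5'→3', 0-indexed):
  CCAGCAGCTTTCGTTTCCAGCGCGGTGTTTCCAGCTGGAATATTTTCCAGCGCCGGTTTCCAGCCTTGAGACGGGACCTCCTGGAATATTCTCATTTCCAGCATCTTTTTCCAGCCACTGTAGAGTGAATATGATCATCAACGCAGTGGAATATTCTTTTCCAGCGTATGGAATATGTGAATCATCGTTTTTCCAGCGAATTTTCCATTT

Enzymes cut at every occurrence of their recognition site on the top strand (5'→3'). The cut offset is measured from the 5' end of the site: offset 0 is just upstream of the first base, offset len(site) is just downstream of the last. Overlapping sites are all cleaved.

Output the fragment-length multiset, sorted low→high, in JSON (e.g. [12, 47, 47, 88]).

[6,9,10,13,13,13,14,15,16,18,23,23,37]

Per-enzyme occurrences:
  NpsIII (TTTCCAGC, off=6): starts [13, 27, 43, 56, 94, 107, 157, 189, 207] → cuts [3, 19, 33, 49, 62, 100, 113, 163, 195]
  MvoIX (TGGAATAT, off=4): starts [35, 81, 146, 168] → cuts [39, 85, 150, 172]

All cut coordinates (distinct, sorted): [3, 19, 33, 39, 49, 62, 85, 100, 113, 150, 163, 172, 195]

Fragment lengths:
  3→19: 16 bp
  19→33: 14 bp
  33→39: 6 bp
  39→49: 10 bp
  49→62: 13 bp
  62→85: 23 bp
  85→100: 15 bp
  100→113: 13 bp
  113→150: 37 bp
  150→163: 13 bp
  163→172: 9 bp
  172→195: 23 bp
  195→3 (wrap): 210-195+3 = 18 bp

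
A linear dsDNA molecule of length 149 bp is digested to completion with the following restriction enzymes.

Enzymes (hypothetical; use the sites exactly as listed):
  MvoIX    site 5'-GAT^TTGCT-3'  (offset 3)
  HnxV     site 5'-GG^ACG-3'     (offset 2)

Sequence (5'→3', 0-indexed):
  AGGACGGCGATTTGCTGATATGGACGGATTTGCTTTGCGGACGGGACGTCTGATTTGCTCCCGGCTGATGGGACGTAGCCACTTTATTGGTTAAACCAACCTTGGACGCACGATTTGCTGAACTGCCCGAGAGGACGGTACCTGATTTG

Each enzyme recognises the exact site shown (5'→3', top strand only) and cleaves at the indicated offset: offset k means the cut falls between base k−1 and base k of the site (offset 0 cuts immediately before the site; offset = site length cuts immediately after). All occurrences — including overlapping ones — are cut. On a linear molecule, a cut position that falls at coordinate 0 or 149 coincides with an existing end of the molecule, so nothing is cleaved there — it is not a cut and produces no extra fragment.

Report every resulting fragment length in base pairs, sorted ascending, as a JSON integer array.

Site scan:
  MvoIX (GATTTGCT, off=3): starts [8, 26, 51, 111] → cuts [11, 29, 54, 114]
  HnxV (GGACG, off=2): starts [1, 21, 38, 43, 70, 103, 132] → cuts [3, 23, 40, 45, 72, 105, 134]

All cut coordinates (distinct, sorted): [3, 11, 23, 29, 40, 45, 54, 72, 105, 114, 134]

Fragment lengths:
  [0,3): 3 bp
  [3,11): 8 bp
  [11,23): 12 bp
  [23,29): 6 bp
  [29,40): 11 bp
  [40,45): 5 bp
  [45,54): 9 bp
  [54,72): 18 bp
  [72,105): 33 bp
  [105,114): 9 bp
  [114,134): 20 bp
  [134,149): 15 bp

[3,5,6,8,9,9,11,12,15,18,20,33]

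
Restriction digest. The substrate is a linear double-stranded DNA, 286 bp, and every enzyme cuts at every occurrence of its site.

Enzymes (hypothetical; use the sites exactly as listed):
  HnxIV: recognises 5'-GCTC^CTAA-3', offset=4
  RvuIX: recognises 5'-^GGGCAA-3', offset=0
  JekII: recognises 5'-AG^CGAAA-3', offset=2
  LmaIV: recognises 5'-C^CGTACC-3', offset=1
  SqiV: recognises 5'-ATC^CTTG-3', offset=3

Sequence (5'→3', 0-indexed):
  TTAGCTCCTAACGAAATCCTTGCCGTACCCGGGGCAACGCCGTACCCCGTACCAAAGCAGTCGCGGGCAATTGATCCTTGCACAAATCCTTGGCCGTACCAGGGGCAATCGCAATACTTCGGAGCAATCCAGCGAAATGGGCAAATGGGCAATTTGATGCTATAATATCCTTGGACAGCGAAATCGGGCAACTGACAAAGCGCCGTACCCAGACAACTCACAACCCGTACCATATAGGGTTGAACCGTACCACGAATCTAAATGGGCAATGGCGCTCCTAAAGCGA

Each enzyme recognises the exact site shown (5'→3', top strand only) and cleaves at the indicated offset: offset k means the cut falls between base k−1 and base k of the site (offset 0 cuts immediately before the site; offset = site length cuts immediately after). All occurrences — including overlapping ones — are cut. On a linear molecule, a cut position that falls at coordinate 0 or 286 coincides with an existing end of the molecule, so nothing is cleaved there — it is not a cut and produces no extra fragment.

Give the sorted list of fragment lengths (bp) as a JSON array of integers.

Scan for sites:
  HnxIV GCTCCTAA/4: at [3, 273] ⇒ [7, 277]
  RvuIX GGGCAA/0: at [31, 64, 102, 138, 146, 185, 263] ⇒ [31, 64, 102, 138, 146, 185, 263]
  JekII AGCGAAA/2: at [130, 176] ⇒ [132, 178]
  LmaIV CCGTACC/1: at [22, 39, 46, 93, 202, 224, 244] ⇒ [23, 40, 47, 94, 203, 225, 245]
  SqiV ATCCTTG/3: at [15, 73, 85, 166] ⇒ [18, 76, 88, 169]

All cut coordinates (distinct, sorted): [7, 18, 23, 31, 40, 47, 64, 76, 88, 94, 102, 132, 138, 146, 169, 178, 185, 203, 225, 245, 263, 277]

Fragment lengths:
  [0,7): 7 bp
  [7,18): 11 bp
  [18,23): 5 bp
  [23,31): 8 bp
  [31,40): 9 bp
  [40,47): 7 bp
  [47,64): 17 bp
  [64,76): 12 bp
  [76,88): 12 bp
  [88,94): 6 bp
  [94,102): 8 bp
  [102,132): 30 bp
  [132,138): 6 bp
  [138,146): 8 bp
  [146,169): 23 bp
  [169,178): 9 bp
  [178,185): 7 bp
  [185,203): 18 bp
  [203,225): 22 bp
  [225,245): 20 bp
  [245,263): 18 bp
  [263,277): 14 bp
  [277,286): 9 bp

[5,6,6,7,7,7,8,8,8,9,9,9,11,12,12,14,17,18,18,20,22,23,30]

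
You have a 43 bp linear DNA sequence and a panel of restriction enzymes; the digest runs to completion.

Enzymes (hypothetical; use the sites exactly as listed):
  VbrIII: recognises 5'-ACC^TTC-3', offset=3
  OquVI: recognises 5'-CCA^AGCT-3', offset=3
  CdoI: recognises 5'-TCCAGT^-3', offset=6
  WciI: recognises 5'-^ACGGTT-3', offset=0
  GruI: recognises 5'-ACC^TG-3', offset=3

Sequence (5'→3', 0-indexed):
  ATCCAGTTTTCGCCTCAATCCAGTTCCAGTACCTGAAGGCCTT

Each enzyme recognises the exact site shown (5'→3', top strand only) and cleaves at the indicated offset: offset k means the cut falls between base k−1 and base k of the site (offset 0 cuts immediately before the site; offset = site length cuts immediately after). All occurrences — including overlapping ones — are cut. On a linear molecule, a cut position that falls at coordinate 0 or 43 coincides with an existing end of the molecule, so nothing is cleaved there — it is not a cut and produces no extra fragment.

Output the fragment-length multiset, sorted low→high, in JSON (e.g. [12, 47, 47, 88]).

[3,6,7,10,17]

Scan for sites:
  VbrIII (ACCTTC, off=3): no sites
  OquVI (CCAAGCT, off=3): no sites
  CdoI (TCCAGT, off=6): starts [1, 18, 24] → cuts [7, 24, 30]
  WciI (ACGGTT, off=0): no sites
  GruI (ACCTG, off=3): starts [30] → cuts [33]

Pooled cuts: [7, 24, 30, 33]

Fragments:
  [0,7): 7 bp
  [7,24): 17 bp
  [24,30): 6 bp
  [30,33): 3 bp
  [33,43): 10 bp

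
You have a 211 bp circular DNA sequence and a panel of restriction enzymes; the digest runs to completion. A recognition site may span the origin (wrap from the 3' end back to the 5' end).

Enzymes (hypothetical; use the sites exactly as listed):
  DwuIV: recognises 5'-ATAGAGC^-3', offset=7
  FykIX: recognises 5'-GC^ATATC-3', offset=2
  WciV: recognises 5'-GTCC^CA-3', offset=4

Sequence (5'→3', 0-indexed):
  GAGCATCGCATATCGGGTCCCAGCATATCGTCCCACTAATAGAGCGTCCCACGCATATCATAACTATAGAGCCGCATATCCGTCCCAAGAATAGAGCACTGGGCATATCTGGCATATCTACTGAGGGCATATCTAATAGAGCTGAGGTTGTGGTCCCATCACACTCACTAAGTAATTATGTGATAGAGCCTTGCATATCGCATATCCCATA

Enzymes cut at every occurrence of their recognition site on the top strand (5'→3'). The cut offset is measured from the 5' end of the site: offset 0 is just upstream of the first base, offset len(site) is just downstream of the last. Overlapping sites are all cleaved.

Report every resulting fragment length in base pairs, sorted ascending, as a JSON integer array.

Scan for sites:
  DwuIV ATAGAGC/7: at [38, 65, 90, 135, 182, 208] ⇒ [4, 45, 72, 97, 142, 189]
  FykIX GCATATC/2: at [7, 22, 52, 73, 102, 111, 126, 192, 199] ⇒ [9, 24, 54, 75, 104, 113, 128, 194, 201]
  WciV GTCCCA/4: at [16, 29, 45, 81, 152] ⇒ [20, 33, 49, 85, 156]

All cut coordinates (distinct, sorted): [4, 9, 20, 24, 33, 45, 49, 54, 72, 75, 85, 97, 104, 113, 128, 142, 156, 189, 194, 201]

Fragment lengths:
  4→9: 5 bp
  9→20: 11 bp
  20→24: 4 bp
  24→33: 9 bp
  33→45: 12 bp
  45→49: 4 bp
  49→54: 5 bp
  54→72: 18 bp
  72→75: 3 bp
  75→85: 10 bp
  85→97: 12 bp
  97→104: 7 bp
  104→113: 9 bp
  113→128: 15 bp
  128→142: 14 bp
  142→156: 14 bp
  156→189: 33 bp
  189→194: 5 bp
  194→201: 7 bp
  201→4 (wrap): 211-201+4 = 14 bp

[3,4,4,5,5,5,7,7,9,9,10,11,12,12,14,14,14,15,18,33]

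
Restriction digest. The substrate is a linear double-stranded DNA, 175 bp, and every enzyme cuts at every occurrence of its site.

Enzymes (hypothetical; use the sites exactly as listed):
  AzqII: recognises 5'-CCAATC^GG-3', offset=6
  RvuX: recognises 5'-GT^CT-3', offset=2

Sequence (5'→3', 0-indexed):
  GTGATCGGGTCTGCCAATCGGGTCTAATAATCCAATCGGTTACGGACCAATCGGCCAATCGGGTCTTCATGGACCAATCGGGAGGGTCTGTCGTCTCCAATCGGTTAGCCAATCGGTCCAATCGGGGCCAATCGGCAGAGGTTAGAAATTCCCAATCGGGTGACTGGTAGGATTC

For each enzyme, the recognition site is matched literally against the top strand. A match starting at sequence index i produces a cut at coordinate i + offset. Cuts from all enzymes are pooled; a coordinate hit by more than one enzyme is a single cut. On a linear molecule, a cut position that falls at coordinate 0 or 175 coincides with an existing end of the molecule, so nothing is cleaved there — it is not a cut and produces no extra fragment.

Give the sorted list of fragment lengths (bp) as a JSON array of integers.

Scan for sites:
  AzqII (CCAATCGG, off=6): starts [13, 31, 46, 54, 73, 96, 108, 117, 127, 151] → cuts [19, 37, 52, 60, 79, 102, 114, 123, 133, 157]
  RvuX (GTCT, off=2): starts [8, 21, 62, 85, 92] → cuts [10, 23, 64, 87, 94]

Pooled cuts: [10, 19, 23, 37, 52, 60, 64, 79, 87, 94, 102, 114, 123, 133, 157]

Fragment lengths:
  [0,10): 10 bp
  [10,19): 9 bp
  [19,23): 4 bp
  [23,37): 14 bp
  [37,52): 15 bp
  [52,60): 8 bp
  [60,64): 4 bp
  [64,79): 15 bp
  [79,87): 8 bp
  [87,94): 7 bp
  [94,102): 8 bp
  [102,114): 12 bp
  [114,123): 9 bp
  [123,133): 10 bp
  [133,157): 24 bp
  [157,175): 18 bp

[4,4,7,8,8,8,9,9,10,10,12,14,15,15,18,24]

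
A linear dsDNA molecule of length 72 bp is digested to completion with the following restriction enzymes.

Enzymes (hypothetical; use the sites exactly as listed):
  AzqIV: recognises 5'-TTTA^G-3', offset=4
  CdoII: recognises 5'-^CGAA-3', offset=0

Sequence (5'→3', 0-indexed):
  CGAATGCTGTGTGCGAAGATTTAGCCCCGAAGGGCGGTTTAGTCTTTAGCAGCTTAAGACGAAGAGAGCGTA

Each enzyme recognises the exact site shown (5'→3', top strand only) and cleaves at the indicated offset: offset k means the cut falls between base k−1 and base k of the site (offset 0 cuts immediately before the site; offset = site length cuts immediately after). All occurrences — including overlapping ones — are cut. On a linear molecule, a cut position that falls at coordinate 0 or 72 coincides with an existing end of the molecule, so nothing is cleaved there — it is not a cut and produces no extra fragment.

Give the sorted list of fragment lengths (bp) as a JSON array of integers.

Scan for sites:
  AzqIV TTTAG/4: at [19, 37, 44] ⇒ [23, 41, 48]
  CdoII CGAA/0: at [0, 13, 27, 59] ⇒ [13, 27, 59] (position 0 is a terminus of the linear molecule — no cut)

All cut coordinates (distinct, sorted): [13, 23, 27, 41, 48, 59]

Fragments:
  [0,13): 13 bp
  [13,23): 10 bp
  [23,27): 4 bp
  [27,41): 14 bp
  [41,48): 7 bp
  [48,59): 11 bp
  [59,72): 13 bp

[4,7,10,11,13,13,14]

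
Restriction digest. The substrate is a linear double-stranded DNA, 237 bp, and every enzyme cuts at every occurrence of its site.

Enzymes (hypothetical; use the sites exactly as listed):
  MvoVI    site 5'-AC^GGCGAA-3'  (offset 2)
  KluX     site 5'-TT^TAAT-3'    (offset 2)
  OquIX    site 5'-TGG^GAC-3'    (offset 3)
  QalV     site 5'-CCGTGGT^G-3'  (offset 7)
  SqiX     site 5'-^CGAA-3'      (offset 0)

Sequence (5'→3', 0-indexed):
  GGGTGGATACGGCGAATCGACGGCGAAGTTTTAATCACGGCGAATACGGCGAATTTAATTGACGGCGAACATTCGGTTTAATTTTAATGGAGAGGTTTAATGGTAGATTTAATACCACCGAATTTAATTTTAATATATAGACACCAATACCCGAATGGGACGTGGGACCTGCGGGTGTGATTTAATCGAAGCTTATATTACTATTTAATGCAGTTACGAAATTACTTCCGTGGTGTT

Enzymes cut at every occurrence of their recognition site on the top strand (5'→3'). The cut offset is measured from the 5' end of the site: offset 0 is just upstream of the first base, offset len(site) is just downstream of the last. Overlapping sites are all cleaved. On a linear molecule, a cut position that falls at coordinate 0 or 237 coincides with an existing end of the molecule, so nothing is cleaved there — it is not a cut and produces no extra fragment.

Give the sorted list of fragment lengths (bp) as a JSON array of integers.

Scan for sites:
  MvoVI ACGGCGAA/2: at [8, 19, 36, 45, 61] ⇒ [10, 21, 38, 47, 63]
  KluX TTTAAT/2: at [29, 53, 76, 82, 95, 107, 122, 128, 180, 203] ⇒ [31, 55, 78, 84, 97, 109, 124, 130, 182, 205]
  OquIX TGGGAC/3: at [155, 162] ⇒ [158, 165]
  QalV CCGTGGTG/7: at [227] ⇒ [234]
  SqiX CGAA/0: at [12, 23, 40, 49, 65, 118, 151, 186, 216] ⇒ [12, 23, 40, 49, 65, 118, 151, 186, 216]

Pooled cuts: [10, 12, 21, 23, 31, 38, 40, 47, 49, 55, 63, 65, 78, 84, 97, 109, 118, 124, 130, 151, 158, 165, 182, 186, 205, 216, 234]

Fragment lengths:
  [0,10): 10 bp
  [10,12): 2 bp
  [12,21): 9 bp
  [21,23): 2 bp
  [23,31): 8 bp
  [31,38): 7 bp
  [38,40): 2 bp
  [40,47): 7 bp
  [47,49): 2 bp
  [49,55): 6 bp
  [55,63): 8 bp
  [63,65): 2 bp
  [65,78): 13 bp
  [78,84): 6 bp
  [84,97): 13 bp
  [97,109): 12 bp
  [109,118): 9 bp
  [118,124): 6 bp
  [124,130): 6 bp
  [130,151): 21 bp
  [151,158): 7 bp
  [158,165): 7 bp
  [165,182): 17 bp
  [182,186): 4 bp
  [186,205): 19 bp
  [205,216): 11 bp
  [216,234): 18 bp
  [234,237): 3 bp

[2,2,2,2,2,3,4,6,6,6,6,7,7,7,7,8,8,9,9,10,11,12,13,13,17,18,19,21]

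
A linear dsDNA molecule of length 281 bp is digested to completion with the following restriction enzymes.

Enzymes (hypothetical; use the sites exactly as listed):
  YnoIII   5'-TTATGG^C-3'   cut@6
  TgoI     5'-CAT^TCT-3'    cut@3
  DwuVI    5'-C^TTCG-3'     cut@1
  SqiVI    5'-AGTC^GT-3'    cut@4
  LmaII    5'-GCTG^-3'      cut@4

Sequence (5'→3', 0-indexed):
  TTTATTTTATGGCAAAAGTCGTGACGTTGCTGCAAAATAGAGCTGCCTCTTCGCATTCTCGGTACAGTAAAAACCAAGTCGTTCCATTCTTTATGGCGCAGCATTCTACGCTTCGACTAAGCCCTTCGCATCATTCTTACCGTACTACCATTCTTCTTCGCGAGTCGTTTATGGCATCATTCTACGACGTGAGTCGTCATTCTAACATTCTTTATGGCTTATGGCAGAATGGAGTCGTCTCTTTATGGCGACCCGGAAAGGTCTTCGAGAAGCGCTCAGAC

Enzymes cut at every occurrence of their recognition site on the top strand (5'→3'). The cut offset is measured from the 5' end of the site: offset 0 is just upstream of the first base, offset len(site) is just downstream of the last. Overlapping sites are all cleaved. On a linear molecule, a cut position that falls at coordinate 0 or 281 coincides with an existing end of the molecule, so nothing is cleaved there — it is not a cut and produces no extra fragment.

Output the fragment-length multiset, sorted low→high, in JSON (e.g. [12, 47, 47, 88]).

[4,5,5,6,7,7,7,7,8,8,8,8,9,9,10,10,12,12,12,12,13,13,15,15,17,18,24]

Scan for sites:
  YnoIII TTATGGC/6: at [6, 90, 168, 211, 218, 242] ⇒ [12, 96, 174, 217, 224, 248]
  TgoI CATTCT/3: at [53, 84, 101, 131, 148, 177, 197, 205] ⇒ [56, 87, 104, 134, 151, 180, 200, 208]
  DwuVI CTTCG/1: at [48, 110, 123, 155, 262] ⇒ [49, 111, 124, 156, 263]
  SqiVI AGTCGT/4: at [16, 76, 162, 191, 232] ⇒ [20, 80, 166, 195, 236]
  LmaII GCTG/4: at [28, 41] ⇒ [32, 45]

All cut coordinates (distinct, sorted): [12, 20, 32, 45, 49, 56, 80, 87, 96, 104, 111, 124, 134, 151, 156, 166, 174, 180, 195, 200, 208, 217, 224, 236, 248, 263]

Fragments:
  [0,12): 12 bp
  [12,20): 8 bp
  [20,32): 12 bp
  [32,45): 13 bp
  [45,49): 4 bp
  [49,56): 7 bp
  [56,80): 24 bp
  [80,87): 7 bp
  [87,96): 9 bp
  [96,104): 8 bp
  [104,111): 7 bp
  [111,124): 13 bp
  [124,134): 10 bp
  [134,151): 17 bp
  [151,156): 5 bp
  [156,166): 10 bp
  [166,174): 8 bp
  [174,180): 6 bp
  [180,195): 15 bp
  [195,200): 5 bp
  [200,208): 8 bp
  [208,217): 9 bp
  [217,224): 7 bp
  [224,236): 12 bp
  [236,248): 12 bp
  [248,263): 15 bp
  [263,281): 18 bp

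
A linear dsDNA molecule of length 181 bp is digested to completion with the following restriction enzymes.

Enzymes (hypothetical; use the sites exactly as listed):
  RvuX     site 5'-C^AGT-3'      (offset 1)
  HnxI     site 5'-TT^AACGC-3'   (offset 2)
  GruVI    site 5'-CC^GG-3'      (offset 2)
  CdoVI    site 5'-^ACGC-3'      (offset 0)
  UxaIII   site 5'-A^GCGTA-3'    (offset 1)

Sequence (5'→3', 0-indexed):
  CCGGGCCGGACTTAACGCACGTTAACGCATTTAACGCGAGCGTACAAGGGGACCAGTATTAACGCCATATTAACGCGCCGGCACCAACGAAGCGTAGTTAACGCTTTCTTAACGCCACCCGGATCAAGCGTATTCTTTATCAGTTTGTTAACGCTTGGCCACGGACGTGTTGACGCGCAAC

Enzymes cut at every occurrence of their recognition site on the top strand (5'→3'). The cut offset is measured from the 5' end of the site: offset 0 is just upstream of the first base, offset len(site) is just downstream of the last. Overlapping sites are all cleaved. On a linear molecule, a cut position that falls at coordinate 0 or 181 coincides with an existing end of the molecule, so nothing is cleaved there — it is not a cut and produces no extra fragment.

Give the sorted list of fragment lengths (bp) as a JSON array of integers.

[1,1,1,1,1,1,1,1,2,5,6,6,6,7,7,8,8,8,9,9,9,10,10,12,14,15,22]

Site scan:
  RvuX CAGT/1: at [53, 140] ⇒ [54, 141]
  HnxI TTAACGC/2: at [11, 21, 30, 58, 69, 97, 108, 147] ⇒ [13, 23, 32, 60, 71, 99, 110, 149]
  GruVI CCGG/2: at [0, 5, 77, 118] ⇒ [2, 7, 79, 120]
  CdoVI ACGC/0: at [14, 24, 33, 61, 72, 100, 111, 150, 172] ⇒ [14, 24, 33, 61, 72, 100, 111, 150, 172]
  UxaIII AGCGTA/1: at [38, 90, 126] ⇒ [39, 91, 127]

All cut coordinates (distinct, sorted): [2, 7, 13, 14, 23, 24, 32, 33, 39, 54, 60, 61, 71, 72, 79, 91, 99, 100, 110, 111, 120, 127, 141, 149, 150, 172]

Fragments:
  [0,2): 2 bp
  [2,7): 5 bp
  [7,13): 6 bp
  [13,14): 1 bp
  [14,23): 9 bp
  [23,24): 1 bp
  [24,32): 8 bp
  [32,33): 1 bp
  [33,39): 6 bp
  [39,54): 15 bp
  [54,60): 6 bp
  [60,61): 1 bp
  [61,71): 10 bp
  [71,72): 1 bp
  [72,79): 7 bp
  [79,91): 12 bp
  [91,99): 8 bp
  [99,100): 1 bp
  [100,110): 10 bp
  [110,111): 1 bp
  [111,120): 9 bp
  [120,127): 7 bp
  [127,141): 14 bp
  [141,149): 8 bp
  [149,150): 1 bp
  [150,172): 22 bp
  [172,181): 9 bp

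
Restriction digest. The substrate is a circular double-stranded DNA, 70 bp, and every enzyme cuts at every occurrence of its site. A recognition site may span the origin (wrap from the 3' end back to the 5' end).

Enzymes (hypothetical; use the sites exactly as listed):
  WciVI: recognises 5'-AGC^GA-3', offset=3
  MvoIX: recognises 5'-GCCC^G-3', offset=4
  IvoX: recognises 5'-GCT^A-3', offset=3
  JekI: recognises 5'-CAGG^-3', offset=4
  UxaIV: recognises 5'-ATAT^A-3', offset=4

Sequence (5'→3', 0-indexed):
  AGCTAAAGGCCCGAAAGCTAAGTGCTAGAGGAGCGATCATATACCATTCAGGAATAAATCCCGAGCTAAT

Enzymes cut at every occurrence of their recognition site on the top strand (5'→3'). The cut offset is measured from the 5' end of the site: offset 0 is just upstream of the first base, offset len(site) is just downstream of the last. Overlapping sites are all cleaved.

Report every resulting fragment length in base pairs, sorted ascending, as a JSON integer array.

[7,7,7,8,8,8,10,15]

Per-enzyme occurrences:
  WciVI AGCGA/3: at [31] ⇒ [34]
  MvoIX GCCCG/4: at [8] ⇒ [12]
  IvoX GCTA/3: at [1, 16, 23, 64] ⇒ [4, 19, 26, 67]
  JekI CAGG/4: at [48] ⇒ [52]
  UxaIV ATATA/4: at [38] ⇒ [42]

Pooled cuts: [4, 12, 19, 26, 34, 42, 52, 67]

Fragment lengths:
  4→12: 8 bp
  12→19: 7 bp
  19→26: 7 bp
  26→34: 8 bp
  34→42: 8 bp
  42→52: 10 bp
  52→67: 15 bp
  67→4 (wrap): 70-67+4 = 7 bp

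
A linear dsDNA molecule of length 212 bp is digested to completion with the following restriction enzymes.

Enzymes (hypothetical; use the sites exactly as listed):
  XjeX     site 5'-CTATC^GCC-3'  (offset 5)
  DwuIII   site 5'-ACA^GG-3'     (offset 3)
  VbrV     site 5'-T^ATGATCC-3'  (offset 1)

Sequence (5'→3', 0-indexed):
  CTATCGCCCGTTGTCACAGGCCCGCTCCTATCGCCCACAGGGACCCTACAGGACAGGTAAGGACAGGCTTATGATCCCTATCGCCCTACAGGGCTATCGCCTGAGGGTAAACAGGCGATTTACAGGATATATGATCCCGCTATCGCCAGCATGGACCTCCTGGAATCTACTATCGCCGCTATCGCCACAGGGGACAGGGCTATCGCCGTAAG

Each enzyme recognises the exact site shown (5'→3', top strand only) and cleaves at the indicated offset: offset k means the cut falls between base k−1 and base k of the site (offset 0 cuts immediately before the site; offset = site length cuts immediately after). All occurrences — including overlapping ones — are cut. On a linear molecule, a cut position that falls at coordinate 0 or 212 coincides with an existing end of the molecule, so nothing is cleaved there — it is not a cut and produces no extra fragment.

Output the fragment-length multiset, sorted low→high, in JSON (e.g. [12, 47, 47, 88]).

Site scan:
  XjeX (CTATCGCC, off=5): starts [0, 27, 77, 93, 139, 169, 178, 199] → cuts [5, 32, 82, 98, 144, 174, 183, 204]
  DwuIII (ACAGG, off=3): starts [15, 36, 47, 52, 62, 87, 110, 121, 186, 193] → cuts [18, 39, 50, 55, 65, 90, 113, 124, 189, 196]
  VbrV (TATGATCC, off=1): starts [69, 129] → cuts [70, 130]

All cut coordinates (distinct, sorted): [5, 18, 32, 39, 50, 55, 65, 70, 82, 90, 98, 113, 124, 130, 144, 174, 183, 189, 196, 204]

Fragment lengths:
  [0,5): 5 bp
  [5,18): 13 bp
  [18,32): 14 bp
  [32,39): 7 bp
  [39,50): 11 bp
  [50,55): 5 bp
  [55,65): 10 bp
  [65,70): 5 bp
  [70,82): 12 bp
  [82,90): 8 bp
  [90,98): 8 bp
  [98,113): 15 bp
  [113,124): 11 bp
  [124,130): 6 bp
  [130,144): 14 bp
  [144,174): 30 bp
  [174,183): 9 bp
  [183,189): 6 bp
  [189,196): 7 bp
  [196,204): 8 bp
  [204,212): 8 bp

[5,5,5,6,6,7,7,8,8,8,8,9,10,11,11,12,13,14,14,15,30]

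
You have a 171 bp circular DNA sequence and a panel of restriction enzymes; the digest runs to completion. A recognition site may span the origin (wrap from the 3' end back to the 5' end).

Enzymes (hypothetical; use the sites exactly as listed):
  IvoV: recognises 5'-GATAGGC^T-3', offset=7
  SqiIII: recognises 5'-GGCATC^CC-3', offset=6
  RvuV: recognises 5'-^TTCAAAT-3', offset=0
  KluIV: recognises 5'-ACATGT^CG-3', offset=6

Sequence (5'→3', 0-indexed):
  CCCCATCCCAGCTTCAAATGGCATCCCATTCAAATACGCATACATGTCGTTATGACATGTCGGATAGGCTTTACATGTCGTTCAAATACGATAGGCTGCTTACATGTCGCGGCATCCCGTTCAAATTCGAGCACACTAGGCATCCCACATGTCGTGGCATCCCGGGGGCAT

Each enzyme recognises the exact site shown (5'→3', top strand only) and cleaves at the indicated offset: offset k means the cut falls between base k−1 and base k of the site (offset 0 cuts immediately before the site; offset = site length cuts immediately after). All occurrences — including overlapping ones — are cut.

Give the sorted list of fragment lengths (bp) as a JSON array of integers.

[2,3,3,8,9,9,9,9,11,11,11,13,13,16,19,25]

Scan for sites:
  IvoV GATAGGCT/7: at [62, 89] ⇒ [69, 96]
  SqiIII GGCATCCC/6: at [19, 110, 138, 155, 166] ⇒ [1, 25, 116, 144, 161]
  RvuV TTCAAAT/0: at [12, 28, 80, 119] ⇒ [12, 28, 80, 119]
  KluIV ACATGTCG/6: at [41, 54, 72, 101, 146] ⇒ [47, 60, 78, 107, 152]

All cut coordinates (distinct, sorted): [1, 12, 25, 28, 47, 60, 69, 78, 80, 96, 107, 116, 119, 144, 152, 161]

Fragments:
  1→12: 11 bp
  12→25: 13 bp
  25→28: 3 bp
  28→47: 19 bp
  47→60: 13 bp
  60→69: 9 bp
  69→78: 9 bp
  78→80: 2 bp
  80→96: 16 bp
  96→107: 11 bp
  107→116: 9 bp
  116→119: 3 bp
  119→144: 25 bp
  144→152: 8 bp
  152→161: 9 bp
  161→1 (wrap): 171-161+1 = 11 bp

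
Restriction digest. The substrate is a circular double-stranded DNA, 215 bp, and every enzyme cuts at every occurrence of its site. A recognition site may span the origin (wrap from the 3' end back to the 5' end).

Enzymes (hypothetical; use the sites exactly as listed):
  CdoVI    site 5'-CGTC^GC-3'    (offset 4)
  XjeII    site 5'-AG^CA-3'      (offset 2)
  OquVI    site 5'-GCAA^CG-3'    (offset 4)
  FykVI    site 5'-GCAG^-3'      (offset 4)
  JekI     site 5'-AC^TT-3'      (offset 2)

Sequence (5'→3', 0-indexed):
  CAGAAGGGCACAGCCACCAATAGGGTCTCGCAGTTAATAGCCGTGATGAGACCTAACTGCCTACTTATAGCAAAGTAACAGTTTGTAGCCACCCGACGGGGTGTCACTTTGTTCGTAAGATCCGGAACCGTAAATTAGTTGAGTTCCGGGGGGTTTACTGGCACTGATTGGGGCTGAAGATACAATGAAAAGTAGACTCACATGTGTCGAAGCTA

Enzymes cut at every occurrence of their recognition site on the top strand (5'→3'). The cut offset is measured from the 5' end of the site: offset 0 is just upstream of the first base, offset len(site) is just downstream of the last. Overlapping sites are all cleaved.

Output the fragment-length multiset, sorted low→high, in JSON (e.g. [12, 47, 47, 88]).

Per-enzyme occurrences:
  CdoVI (CGTCGC, off=4): no sites
  XjeII (AGCA, off=2): starts [68] → cuts [70]
  OquVI (GCAACG, off=4): no sites
  FykVI (GCAG, off=4): starts [29] → cuts [33]
  JekI (ACTT, off=2): starts [62, 105] → cuts [64, 107]

Pooled cuts: [33, 64, 70, 107]

Fragments:
  33→64: 31 bp
  64→70: 6 bp
  70→107: 37 bp
  107→33 (wrap): 215-107+33 = 141 bp

[6,31,37,141]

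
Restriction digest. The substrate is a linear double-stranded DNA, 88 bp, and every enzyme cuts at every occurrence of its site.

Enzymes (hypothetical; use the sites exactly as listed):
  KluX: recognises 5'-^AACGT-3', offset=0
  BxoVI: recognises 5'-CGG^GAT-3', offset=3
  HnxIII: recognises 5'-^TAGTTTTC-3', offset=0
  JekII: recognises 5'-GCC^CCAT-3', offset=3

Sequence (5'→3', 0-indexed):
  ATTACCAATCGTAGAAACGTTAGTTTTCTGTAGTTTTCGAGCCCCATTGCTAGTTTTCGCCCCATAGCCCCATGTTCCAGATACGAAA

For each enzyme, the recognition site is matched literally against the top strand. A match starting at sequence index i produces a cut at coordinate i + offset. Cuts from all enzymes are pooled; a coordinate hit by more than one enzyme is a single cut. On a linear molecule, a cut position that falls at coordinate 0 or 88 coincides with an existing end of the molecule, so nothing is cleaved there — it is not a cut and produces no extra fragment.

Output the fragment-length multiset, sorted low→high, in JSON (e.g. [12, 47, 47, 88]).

[5,7,8,10,11,13,15,19]

Site scan:
  KluX AACGT/0: at [15] ⇒ [15]
  BxoVI (CGGGAT, off=3): no sites
  HnxIII TAGTTTTC/0: at [20, 30, 50] ⇒ [20, 30, 50]
  JekII GCCCCAT/3: at [40, 58, 66] ⇒ [43, 61, 69]

Pooled cuts: [15, 20, 30, 43, 50, 61, 69]

Fragments:
  [0,15): 15 bp
  [15,20): 5 bp
  [20,30): 10 bp
  [30,43): 13 bp
  [43,50): 7 bp
  [50,61): 11 bp
  [61,69): 8 bp
  [69,88): 19 bp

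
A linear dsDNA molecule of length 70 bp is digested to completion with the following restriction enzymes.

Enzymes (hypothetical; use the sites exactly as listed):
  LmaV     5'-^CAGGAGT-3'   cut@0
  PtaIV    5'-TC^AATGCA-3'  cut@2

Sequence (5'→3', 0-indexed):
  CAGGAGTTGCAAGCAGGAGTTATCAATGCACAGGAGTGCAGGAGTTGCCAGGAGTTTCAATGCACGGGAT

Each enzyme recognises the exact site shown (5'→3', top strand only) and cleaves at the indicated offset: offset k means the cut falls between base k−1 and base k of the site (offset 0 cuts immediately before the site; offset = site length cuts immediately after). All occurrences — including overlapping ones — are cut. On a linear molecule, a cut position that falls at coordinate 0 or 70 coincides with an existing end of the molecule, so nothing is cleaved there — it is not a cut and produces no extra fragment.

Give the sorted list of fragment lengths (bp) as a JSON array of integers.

[6,8,10,10,11,12,13]

Scan for sites:
  LmaV CAGGAGT/0: at [0, 13, 30, 38, 48] ⇒ [13, 30, 38, 48] (position 0 is a terminus of the linear molecule — no cut)
  PtaIV TCAATGCA/2: at [22, 56] ⇒ [24, 58]

All cut coordinates (distinct, sorted): [13, 24, 30, 38, 48, 58]

Fragment lengths:
  [0,13): 13 bp
  [13,24): 11 bp
  [24,30): 6 bp
  [30,38): 8 bp
  [38,48): 10 bp
  [48,58): 10 bp
  [58,70): 12 bp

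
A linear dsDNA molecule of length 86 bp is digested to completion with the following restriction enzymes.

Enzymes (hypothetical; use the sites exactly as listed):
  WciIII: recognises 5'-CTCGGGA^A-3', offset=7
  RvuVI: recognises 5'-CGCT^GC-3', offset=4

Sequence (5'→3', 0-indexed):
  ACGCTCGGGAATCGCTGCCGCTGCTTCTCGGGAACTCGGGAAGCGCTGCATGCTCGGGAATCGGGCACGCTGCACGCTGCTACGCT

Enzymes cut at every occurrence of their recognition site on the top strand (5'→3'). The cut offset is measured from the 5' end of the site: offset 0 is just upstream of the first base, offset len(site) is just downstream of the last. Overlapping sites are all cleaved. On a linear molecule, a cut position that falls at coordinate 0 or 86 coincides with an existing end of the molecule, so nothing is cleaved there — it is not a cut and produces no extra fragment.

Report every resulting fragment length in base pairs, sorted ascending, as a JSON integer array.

Per-enzyme occurrences:
  WciIII CTCGGGAA/7: at [3, 26, 34, 52] ⇒ [10, 33, 41, 59]
  RvuVI CGCTGC/4: at [12, 18, 43, 67, 74] ⇒ [16, 22, 47, 71, 78]

All cut coordinates (distinct, sorted): [10, 16, 22, 33, 41, 47, 59, 71, 78]

Fragments:
  [0,10): 10 bp
  [10,16): 6 bp
  [16,22): 6 bp
  [22,33): 11 bp
  [33,41): 8 bp
  [41,47): 6 bp
  [47,59): 12 bp
  [59,71): 12 bp
  [71,78): 7 bp
  [78,86): 8 bp

[6,6,6,7,8,8,10,11,12,12]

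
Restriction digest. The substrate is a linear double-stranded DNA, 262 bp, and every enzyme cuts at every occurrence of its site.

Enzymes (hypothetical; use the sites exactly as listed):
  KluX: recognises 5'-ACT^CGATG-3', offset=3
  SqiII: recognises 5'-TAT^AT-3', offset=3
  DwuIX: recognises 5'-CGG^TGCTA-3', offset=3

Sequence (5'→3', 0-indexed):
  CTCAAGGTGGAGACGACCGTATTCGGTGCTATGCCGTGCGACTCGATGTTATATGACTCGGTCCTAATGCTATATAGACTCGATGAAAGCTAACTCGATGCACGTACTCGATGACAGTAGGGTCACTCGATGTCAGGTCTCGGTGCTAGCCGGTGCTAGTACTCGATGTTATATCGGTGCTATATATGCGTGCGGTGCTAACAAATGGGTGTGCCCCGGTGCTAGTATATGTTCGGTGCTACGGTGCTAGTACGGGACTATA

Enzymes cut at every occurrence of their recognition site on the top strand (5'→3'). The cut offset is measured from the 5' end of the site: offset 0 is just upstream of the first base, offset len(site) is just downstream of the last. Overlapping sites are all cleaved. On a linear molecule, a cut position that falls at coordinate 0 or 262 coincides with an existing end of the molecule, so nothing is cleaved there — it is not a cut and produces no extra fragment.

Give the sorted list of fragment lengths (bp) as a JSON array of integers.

Scan for sites:
  KluX ACTCGATG/3: at [40, 77, 92, 105, 124, 160] ⇒ [43, 80, 95, 108, 127, 163]
  SqiII TATAT/3: at [49, 70, 169, 180, 182, 225] ⇒ [52, 73, 172, 183, 185, 228]
  DwuIX CGGTGCTA/3: at [23, 140, 150, 174, 192, 216, 233, 241] ⇒ [26, 143, 153, 177, 195, 219, 236, 244]

All cut coordinates (distinct, sorted): [26, 43, 52, 73, 80, 95, 108, 127, 143, 153, 163, 172, 177, 183, 185, 195, 219, 228, 236, 244]

Fragments:
  [0,26): 26 bp
  [26,43): 17 bp
  [43,52): 9 bp
  [52,73): 21 bp
  [73,80): 7 bp
  [80,95): 15 bp
  [95,108): 13 bp
  [108,127): 19 bp
  [127,143): 16 bp
  [143,153): 10 bp
  [153,163): 10 bp
  [163,172): 9 bp
  [172,177): 5 bp
  [177,183): 6 bp
  [183,185): 2 bp
  [185,195): 10 bp
  [195,219): 24 bp
  [219,228): 9 bp
  [228,236): 8 bp
  [236,244): 8 bp
  [244,262): 18 bp

[2,5,6,7,8,8,9,9,9,10,10,10,13,15,16,17,18,19,21,24,26]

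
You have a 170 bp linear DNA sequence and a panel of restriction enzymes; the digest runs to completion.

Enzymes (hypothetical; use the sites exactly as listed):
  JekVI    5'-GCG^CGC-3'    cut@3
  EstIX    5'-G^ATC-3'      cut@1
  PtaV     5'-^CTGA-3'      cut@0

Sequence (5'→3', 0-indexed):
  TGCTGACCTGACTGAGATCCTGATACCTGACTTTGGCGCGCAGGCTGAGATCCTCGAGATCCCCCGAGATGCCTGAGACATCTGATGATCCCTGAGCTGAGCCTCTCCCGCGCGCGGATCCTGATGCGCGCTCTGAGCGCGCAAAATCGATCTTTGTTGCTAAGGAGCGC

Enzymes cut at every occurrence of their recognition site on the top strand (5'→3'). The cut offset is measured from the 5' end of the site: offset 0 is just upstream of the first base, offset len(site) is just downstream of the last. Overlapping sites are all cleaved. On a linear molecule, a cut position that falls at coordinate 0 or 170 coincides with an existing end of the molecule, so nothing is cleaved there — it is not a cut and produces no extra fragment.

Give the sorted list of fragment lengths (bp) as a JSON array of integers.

Scan for sites:
  JekVI (GCGCGC, off=3): starts [35, 109, 125, 136] → cuts [38, 112, 128, 139]
  EstIX (GATC, off=1): starts [15, 48, 57, 86, 116, 148] → cuts [16, 49, 58, 87, 117, 149]
  PtaV (CTGA, off=0): starts [2, 7, 11, 19, 26, 44, 72, 81, 91, 96, 120, 132] → cuts [2, 7, 11, 19, 26, 44, 72, 81, 91, 96, 120, 132]

All cut coordinates (distinct, sorted): [2, 7, 11, 16, 19, 26, 38, 44, 49, 58, 72, 81, 87, 91, 96, 112, 117, 120, 128, 132, 139, 149]

Fragment lengths:
  [0,2): 2 bp
  [2,7): 5 bp
  [7,11): 4 bp
  [11,16): 5 bp
  [16,19): 3 bp
  [19,26): 7 bp
  [26,38): 12 bp
  [38,44): 6 bp
  [44,49): 5 bp
  [49,58): 9 bp
  [58,72): 14 bp
  [72,81): 9 bp
  [81,87): 6 bp
  [87,91): 4 bp
  [91,96): 5 bp
  [96,112): 16 bp
  [112,117): 5 bp
  [117,120): 3 bp
  [120,128): 8 bp
  [128,132): 4 bp
  [132,139): 7 bp
  [139,149): 10 bp
  [149,170): 21 bp

[2,3,3,4,4,4,5,5,5,5,5,6,6,7,7,8,9,9,10,12,14,16,21]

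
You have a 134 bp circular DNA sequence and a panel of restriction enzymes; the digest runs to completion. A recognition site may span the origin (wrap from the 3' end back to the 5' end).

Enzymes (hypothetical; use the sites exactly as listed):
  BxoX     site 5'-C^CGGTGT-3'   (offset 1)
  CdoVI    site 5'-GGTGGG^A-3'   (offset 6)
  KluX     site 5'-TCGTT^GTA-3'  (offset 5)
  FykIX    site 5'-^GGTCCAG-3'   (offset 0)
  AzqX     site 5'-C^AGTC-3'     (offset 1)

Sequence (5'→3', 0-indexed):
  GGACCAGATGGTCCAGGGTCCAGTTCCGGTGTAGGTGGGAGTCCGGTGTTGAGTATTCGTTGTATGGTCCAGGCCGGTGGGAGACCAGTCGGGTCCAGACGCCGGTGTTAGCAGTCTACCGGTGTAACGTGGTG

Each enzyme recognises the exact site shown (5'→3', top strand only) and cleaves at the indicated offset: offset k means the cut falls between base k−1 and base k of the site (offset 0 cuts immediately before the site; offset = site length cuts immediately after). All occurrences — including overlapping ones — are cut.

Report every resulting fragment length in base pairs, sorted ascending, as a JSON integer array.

[4,4,5,5,7,7,7,10,10,11,13,16,17,18]

Site scan:
  BxoX CCGGTGT/1: at [25, 42, 101, 118] ⇒ [26, 43, 102, 119]
  CdoVI GGTGGGA/6: at [33, 75, 130] ⇒ [2, 39, 81]
  KluX TCGTTGTA/5: at [56] ⇒ [61]
  FykIX GGTCCAG/0: at [9, 16, 65, 91] ⇒ [9, 16, 65, 91]
  AzqX CAGTC/1: at [85, 111] ⇒ [86, 112]

All cut coordinates (distinct, sorted): [2, 9, 16, 26, 39, 43, 61, 65, 81, 86, 91, 102, 112, 119]

Fragment lengths:
  2→9: 7 bp
  9→16: 7 bp
  16→26: 10 bp
  26→39: 13 bp
  39→43: 4 bp
  43→61: 18 bp
  61→65: 4 bp
  65→81: 16 bp
  81→86: 5 bp
  86→91: 5 bp
  91→102: 11 bp
  102→112: 10 bp
  112→119: 7 bp
  119→2 (wrap): 134-119+2 = 17 bp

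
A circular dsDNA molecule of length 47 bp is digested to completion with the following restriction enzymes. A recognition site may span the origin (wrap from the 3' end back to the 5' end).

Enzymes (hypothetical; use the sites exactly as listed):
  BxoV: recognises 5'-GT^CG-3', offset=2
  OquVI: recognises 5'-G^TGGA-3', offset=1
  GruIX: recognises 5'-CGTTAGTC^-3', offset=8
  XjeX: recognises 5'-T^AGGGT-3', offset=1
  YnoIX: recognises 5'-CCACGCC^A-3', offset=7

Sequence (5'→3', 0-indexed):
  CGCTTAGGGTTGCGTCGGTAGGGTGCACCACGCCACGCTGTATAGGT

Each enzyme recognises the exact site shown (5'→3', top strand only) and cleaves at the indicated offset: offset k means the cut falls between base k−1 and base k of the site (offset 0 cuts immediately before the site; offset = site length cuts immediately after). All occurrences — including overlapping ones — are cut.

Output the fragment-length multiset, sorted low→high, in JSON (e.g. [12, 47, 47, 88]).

[4,5,10,13,15]

Per-enzyme occurrences:
  BxoV (GTCG, off=2): starts [13, 45] → cuts [0, 15]
  OquVI (GTGGA, off=1): no sites
  GruIX (CGTTAGTC, off=8): no sites
  XjeX (TAGGGT, off=1): starts [4, 18] → cuts [5, 19]
  YnoIX (CCACGCCA, off=7): starts [27] → cuts [34]

All cut coordinates (distinct, sorted): [0, 5, 15, 19, 34]

Fragments:
  0→5: 5 bp
  5→15: 10 bp
  15→19: 4 bp
  19→34: 15 bp
  34→0 (wrap): 47-34+0 = 13 bp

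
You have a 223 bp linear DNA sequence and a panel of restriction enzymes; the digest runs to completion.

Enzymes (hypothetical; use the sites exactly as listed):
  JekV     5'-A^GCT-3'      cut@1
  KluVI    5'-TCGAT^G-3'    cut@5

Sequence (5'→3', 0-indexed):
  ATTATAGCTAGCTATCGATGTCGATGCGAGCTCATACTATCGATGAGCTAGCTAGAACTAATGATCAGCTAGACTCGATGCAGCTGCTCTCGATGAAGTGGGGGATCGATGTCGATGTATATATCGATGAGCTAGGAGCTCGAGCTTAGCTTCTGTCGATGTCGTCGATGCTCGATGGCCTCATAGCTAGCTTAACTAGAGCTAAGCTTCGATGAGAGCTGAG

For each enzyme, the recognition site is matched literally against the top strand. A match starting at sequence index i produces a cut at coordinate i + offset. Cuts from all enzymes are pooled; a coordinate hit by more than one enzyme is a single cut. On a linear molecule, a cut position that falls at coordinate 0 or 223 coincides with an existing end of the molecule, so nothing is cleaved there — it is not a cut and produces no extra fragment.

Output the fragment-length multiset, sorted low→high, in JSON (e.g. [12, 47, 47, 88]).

[2,2,3,4,4,4,4,4,5,5,6,6,6,6,6,7,7,8,9,9,9,11,12,12,12,12,15,16,17]

Site scan:
  JekV (AGCT, off=1): starts [5, 9, 28, 45, 49, 66, 81, 129, 136, 142, 147, 184, 188, 199, 204, 216] → cuts [6, 10, 29, 46, 50, 67, 82, 130, 137, 143, 148, 185, 189, 200, 205, 217]
  KluVI (TCGATG, off=5): starts [14, 20, 39, 74, 89, 105, 111, 123, 155, 164, 171, 208] → cuts [19, 25, 44, 79, 94, 110, 116, 128, 160, 169, 176, 213]

Pooled cuts: [6, 10, 19, 25, 29, 44, 46, 50, 67, 79, 82, 94, 110, 116, 128, 130, 137, 143, 148, 160, 169, 176, 185, 189, 200, 205, 213, 217]

Fragments:
  [0,6): 6 bp
  [6,10): 4 bp
  [10,19): 9 bp
  [19,25): 6 bp
  [25,29): 4 bp
  [29,44): 15 bp
  [44,46): 2 bp
  [46,50): 4 bp
  [50,67): 17 bp
  [67,79): 12 bp
  [79,82): 3 bp
  [82,94): 12 bp
  [94,110): 16 bp
  [110,116): 6 bp
  [116,128): 12 bp
  [128,130): 2 bp
  [130,137): 7 bp
  [137,143): 6 bp
  [143,148): 5 bp
  [148,160): 12 bp
  [160,169): 9 bp
  [169,176): 7 bp
  [176,185): 9 bp
  [185,189): 4 bp
  [189,200): 11 bp
  [200,205): 5 bp
  [205,213): 8 bp
  [213,217): 4 bp
  [217,223): 6 bp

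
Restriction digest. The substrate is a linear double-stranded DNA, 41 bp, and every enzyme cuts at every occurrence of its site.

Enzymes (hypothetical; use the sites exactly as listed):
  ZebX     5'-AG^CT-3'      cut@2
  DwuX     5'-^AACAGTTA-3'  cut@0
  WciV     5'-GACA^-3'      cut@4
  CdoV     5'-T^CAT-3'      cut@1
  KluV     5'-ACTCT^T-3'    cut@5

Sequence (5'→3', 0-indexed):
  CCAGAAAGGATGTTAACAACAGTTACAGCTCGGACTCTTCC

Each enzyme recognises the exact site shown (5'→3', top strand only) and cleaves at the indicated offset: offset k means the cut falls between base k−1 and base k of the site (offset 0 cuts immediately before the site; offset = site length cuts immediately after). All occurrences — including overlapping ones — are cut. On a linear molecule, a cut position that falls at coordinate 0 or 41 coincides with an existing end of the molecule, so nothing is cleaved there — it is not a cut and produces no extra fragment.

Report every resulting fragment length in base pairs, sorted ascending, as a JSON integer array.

Site scan:
  ZebX AGCT/2: at [26] ⇒ [28]
  DwuX AACAGTTA/0: at [17] ⇒ [17]
  WciV (GACA, off=4): no sites
  CdoV (TCAT, off=1): no sites
  KluV ACTCTT/5: at [33] ⇒ [38]

All cut coordinates (distinct, sorted): [17, 28, 38]

Fragment lengths:
  [0,17): 17 bp
  [17,28): 11 bp
  [28,38): 10 bp
  [38,41): 3 bp

[3,10,11,17]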